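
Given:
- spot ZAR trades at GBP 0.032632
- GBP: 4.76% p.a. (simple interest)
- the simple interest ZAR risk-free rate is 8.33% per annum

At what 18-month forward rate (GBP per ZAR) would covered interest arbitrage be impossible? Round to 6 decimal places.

0.031079

T = 18/12 years.
Growth of 1 GBP over T: 1 + 0.0476×18/12 = 1.071400.
Growth of 1 ZAR over T: 1 + 0.0833×18/12 = 1.124950.
Forward (GBP per ZAR) = 0.032632 × 1.071400 / 1.124950 = 0.03107865.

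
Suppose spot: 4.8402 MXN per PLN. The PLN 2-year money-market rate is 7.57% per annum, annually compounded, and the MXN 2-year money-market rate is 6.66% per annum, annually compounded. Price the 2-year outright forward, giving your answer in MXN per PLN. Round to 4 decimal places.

T = 2 years.
MXN growth factor: (1 + 0.0666)^2 = 1.1376356.
PLN accumulates by (1 + 0.0757)^2 = 1.1571305.
Forward (MXN per PLN) = 4.8402 × 1.1376356 / 1.1571305 = 4.758654.

4.7587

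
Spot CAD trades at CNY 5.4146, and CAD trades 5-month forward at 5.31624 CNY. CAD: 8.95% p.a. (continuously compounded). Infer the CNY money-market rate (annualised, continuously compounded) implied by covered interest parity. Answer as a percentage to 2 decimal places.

T = 5/12 years.
F/S = 5.31624/5.4146 = 0.9818343 = (growth of CNY) / (growth of CAD).
The CAD side grows by e^(0.0895×5/12) = 1.0379957.
Hence g_CNY = 1.0191398.
Take logs: ln 1.0191398 / (5/12) = 0.045501, so 4.55%.

4.55%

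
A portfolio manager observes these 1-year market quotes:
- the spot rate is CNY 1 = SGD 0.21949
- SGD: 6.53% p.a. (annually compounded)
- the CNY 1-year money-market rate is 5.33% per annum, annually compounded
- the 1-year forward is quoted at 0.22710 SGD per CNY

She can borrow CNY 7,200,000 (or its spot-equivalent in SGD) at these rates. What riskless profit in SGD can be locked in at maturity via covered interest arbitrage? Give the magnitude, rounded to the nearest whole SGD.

SGD 38,748

T = 1 year.
Invest the CNY and cover forward: 7,200,000 × 1.053300 × 0.22710 = SGD 1,722,271.90.
Convert at spot and invest in SGD: 7,200,000 × 0.21949 × 1.065300 = SGD 1,683,523.42.
The quoted forward overvalues CNY, so borrow SGD, buy CNY at spot, deposit the CNY at 5.33%, and sell the proceeds forward at 0.22710.
The gap between the two covered legs is SGD 38,748.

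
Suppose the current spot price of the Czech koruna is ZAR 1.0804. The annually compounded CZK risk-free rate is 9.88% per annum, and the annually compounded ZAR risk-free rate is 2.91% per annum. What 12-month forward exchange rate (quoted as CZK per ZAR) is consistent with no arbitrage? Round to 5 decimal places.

0.98827

T = 1 year.
Growth of 1 ZAR over T: (1 + 0.0291)^1 = 1.029100.
CZK growth factor: (1 + 0.0988)^1 = 1.098800.
CIP: F = S · (grow ZAR)/(grow CZK) = 1.0804 × 1.029100/1.098800 = 1.011867 ZAR per CZK.
Invert for CZK per ZAR: 1 / 1.011867 = 0.98827.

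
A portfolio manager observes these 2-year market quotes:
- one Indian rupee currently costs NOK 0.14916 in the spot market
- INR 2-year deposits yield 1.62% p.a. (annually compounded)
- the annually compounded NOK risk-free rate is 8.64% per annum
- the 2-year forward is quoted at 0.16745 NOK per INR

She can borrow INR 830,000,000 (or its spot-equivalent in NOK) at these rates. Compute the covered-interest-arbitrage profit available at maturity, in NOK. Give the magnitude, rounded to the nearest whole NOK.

NOK 2,597,067

T = 2 years.
Invest the INR and cover forward: 830,000,000 × 1.03266244 × 0.16745 = NOK 143,523,040.23.
Convert at spot and invest in NOK: 830,000,000 × 0.14916 × 1.18026496 = NOK 146,120,106.79.
The quoted forward undervalues INR, so borrow INR, convert to NOK at spot, deposit the NOK at 8.64%, and buy INR forward at 0.16745 to cover the loan.
Arbitrage profit = |143,523,040.23 − 146,120,106.79| = NOK 2,597,067.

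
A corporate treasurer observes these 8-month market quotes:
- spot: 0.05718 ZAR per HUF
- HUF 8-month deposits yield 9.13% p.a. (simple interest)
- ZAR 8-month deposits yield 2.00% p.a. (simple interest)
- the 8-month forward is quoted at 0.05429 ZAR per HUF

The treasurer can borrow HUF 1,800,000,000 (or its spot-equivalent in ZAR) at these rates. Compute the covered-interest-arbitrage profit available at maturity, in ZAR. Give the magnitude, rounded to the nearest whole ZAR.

T = 8/12 years.
Keep in HUF, deliver into the forward: 1,800,000,000·1.06086666667·0.05429 = ZAR 103,670,012.40.
Swap to ZAR now, deposit: 1,800,000,000·0.05718·1.01333333333 = ZAR 104,296,320.00.
The quoted forward undervalues HUF, so borrow HUF, convert to ZAR at spot, deposit the ZAR at 2.00%, and buy HUF forward at 0.05429 to cover the loan.
The gap between the two covered legs is ZAR 626,308.

ZAR 626,308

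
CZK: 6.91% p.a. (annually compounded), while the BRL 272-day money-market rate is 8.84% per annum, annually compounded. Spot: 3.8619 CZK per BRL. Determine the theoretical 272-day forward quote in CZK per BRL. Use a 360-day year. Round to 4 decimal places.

3.8100

T = 272/360 years.
Growth of 1 CZK over T: (1 + 0.0691)^(272/360) = 1.0517801.
BRL accumulates by (1 + 0.0884)^(272/360) = 1.0660947.
CIP: F = S · (grow CZK)/(grow BRL) = 3.8619 × 1.0517801/1.0660947 = 3.810046 CZK per BRL.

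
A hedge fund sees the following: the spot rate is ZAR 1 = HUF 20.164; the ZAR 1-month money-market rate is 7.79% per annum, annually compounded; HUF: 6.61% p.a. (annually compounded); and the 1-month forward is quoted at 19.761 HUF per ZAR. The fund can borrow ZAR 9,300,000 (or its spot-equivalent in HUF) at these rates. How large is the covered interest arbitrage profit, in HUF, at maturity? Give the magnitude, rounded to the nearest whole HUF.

T = 1/12 years.
Invest the ZAR and cover forward: 9,300,000 × 1.006270805 × 19.761 = HUF 184,929,731.61.
Convert at spot and invest in HUF: 9,300,000 × 20.164 × 1.00534817822 = HUF 188,528,118.19.
The quoted forward undervalues ZAR, so borrow ZAR, convert to HUF at spot, deposit the HUF at 6.61%, and buy ZAR forward at 19.761 to cover the loan.
The gap between the two covered legs is HUF 3,598,387.

HUF 3,598,387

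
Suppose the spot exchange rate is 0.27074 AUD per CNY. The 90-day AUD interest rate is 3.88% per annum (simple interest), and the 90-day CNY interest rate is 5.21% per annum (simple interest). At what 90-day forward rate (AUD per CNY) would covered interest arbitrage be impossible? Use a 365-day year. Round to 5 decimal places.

T = 90/365 years.
Growth of 1 AUD over T: 1 + 0.0388×90/365 = 1.0095671.
CNY accumulates by 1 + 0.0521×90/365 = 1.0128466.
CIP: F = S · (grow AUD)/(grow CNY) = 0.27074 × 1.0095671/1.0128466 = 0.2698634 AUD per CNY.

0.26986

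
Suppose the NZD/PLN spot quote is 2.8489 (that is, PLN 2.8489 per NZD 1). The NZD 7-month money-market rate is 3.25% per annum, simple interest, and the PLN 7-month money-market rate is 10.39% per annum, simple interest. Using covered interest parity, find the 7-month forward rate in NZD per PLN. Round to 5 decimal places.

T = 7/12 years.
PLN growth factor: 1 + 0.1039×7/12 = 1.0606083.
Growth of 1 NZD over T: 1 + 0.0325×7/12 = 1.0189583.
CIP: F = S · (grow PLN)/(grow NZD) = 2.8489 × 1.0606083/1.0189583 = 2.965349 PLN per NZD.
Quoted the other way: 1/2.965349 = 0.33723 NZD per PLN.

0.33723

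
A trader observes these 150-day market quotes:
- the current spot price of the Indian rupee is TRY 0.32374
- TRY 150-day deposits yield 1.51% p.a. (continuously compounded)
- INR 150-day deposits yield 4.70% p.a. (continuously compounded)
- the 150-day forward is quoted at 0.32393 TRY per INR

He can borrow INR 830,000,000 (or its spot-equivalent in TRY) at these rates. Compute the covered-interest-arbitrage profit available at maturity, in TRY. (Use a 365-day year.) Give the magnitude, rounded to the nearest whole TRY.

T = 150/365 years.
Invest the INR and cover forward: 830,000,000 × 1.01950281124 × 0.32393 = TRY 274,105,462.89.
Convert at spot and invest in TRY: 830,000,000 × 0.32374 × 1.00622477333 = TRY 270,376,822.74.
The quoted forward overvalues INR, so borrow TRY, buy INR at spot, deposit the INR at 4.70%, and sell the proceeds forward at 0.32393.
Arbitrage profit = |274,105,462.89 − 270,376,822.74| = TRY 3,728,640.

TRY 3,728,640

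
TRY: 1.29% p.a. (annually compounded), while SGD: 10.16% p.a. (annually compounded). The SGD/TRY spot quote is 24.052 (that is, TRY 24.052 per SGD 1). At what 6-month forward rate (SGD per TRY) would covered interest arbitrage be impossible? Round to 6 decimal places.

T = 6/12 years.
TRY accumulates by (1 + 0.0129)^(6/12) = 1.0064293.
SGD growth factor: (1 + 0.1016)^(6/12) = 1.0495713.
Forward (TRY per SGD) = 24.052 × 1.0064293 / 1.0495713 = 23.06336.
Quoted the other way: 1/23.06336 = 0.043359 SGD per TRY.

0.043359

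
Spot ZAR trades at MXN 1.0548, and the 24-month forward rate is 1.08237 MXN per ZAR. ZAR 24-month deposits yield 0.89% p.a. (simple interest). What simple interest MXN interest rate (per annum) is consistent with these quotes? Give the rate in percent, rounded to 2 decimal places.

2.22%

T = 2 years.
F/S = 1.08237/1.0548 = 1.0261377 = (growth of MXN) / (growth of ZAR).
ZAR growth factor: 1 + 0.0089×2 = 1.017800.
Hence g_MXN = 1.044403.
r = (1.044403 − 1)/2 = 0.022201 → 2.22%.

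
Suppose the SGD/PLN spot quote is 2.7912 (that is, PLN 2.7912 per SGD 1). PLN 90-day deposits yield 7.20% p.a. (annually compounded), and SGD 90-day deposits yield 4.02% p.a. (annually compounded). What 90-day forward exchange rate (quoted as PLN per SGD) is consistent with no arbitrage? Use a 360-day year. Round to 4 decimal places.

T = 90/360 years.
Growth of 1 PLN over T: (1 + 0.0720)^(90/360) = 1.0175335.
SGD growth factor: (1 + 0.0402)^(90/360) = 1.009902.
So F = 2.7912 × 1.0175335 / 1.009902 = 2.812292 (PLN/SGD).

2.8123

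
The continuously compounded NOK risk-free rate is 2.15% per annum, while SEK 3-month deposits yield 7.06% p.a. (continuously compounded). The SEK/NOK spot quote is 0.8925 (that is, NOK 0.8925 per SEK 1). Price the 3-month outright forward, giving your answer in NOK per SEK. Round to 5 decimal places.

T = 3/12 years.
NOK growth factor: e^(0.0215×3/12) = 1.0053895.
Growth of 1 SEK over T: e^(0.0706×3/12) = 1.0178067.
CIP: F = S · (grow NOK)/(grow SEK) = 0.8925 × 1.0053895/1.0178067 = 0.8816115 NOK per SEK.

0.88161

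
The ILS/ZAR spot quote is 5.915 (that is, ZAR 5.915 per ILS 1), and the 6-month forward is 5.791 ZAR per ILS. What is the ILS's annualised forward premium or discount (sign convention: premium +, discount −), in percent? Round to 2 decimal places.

-4.19%

T = 6/12 years.
Period premium: (5.791 − 5.915)/5.915 = -0.0209637.
Per annum: -0.0209637 / (6/12) = -0.041927 = -4.19%.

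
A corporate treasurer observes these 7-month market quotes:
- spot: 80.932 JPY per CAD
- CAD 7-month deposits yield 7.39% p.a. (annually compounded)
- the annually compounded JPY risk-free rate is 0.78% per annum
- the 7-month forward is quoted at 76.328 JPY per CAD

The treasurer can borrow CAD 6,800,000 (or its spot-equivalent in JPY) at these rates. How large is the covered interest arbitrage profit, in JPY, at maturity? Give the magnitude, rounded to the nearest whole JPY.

JPY 11,765,611

T = 7/12 years.
Invest the CAD and cover forward: 6,800,000 × 1.04246682096 × 76.328 = JPY 541,071,971.07.
Convert at spot and invest in JPY: 6,800,000 × 80.932 × 1.00454263336 = JPY 552,837,581.94.
The quoted forward undervalues CAD, so borrow CAD, convert to JPY at spot, deposit the JPY at 0.78%, and buy CAD forward at 76.328 to cover the loan.
Arbitrage profit = |541,071,971.07 − 552,837,581.94| = JPY 11,765,611.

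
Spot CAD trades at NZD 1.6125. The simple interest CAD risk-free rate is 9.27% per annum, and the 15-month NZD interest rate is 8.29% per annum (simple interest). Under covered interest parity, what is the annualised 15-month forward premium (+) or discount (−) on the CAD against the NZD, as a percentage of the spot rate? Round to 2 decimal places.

T = 15/12 years.
No-arbitrage forward: 1.6125 × 1.103625 / 1.115875 = 1.5947981 NZD/CAD.
(F − S)/S ÷ T = (1.5947981 − 1.6125)/1.6125/(15/12) = -0.008782 → -0.88%.

-0.88%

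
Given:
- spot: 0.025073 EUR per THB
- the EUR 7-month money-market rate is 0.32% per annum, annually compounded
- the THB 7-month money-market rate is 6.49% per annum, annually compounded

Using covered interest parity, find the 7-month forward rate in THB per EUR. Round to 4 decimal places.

T = 7/12 years.
EUR growth factor: (1 + 0.0032)^(7/12) = 1.00186542.
THB accumulates by (1 + 0.0649)^(7/12) = 1.03736156.
Forward (EUR per THB) = 0.025073 × 1.00186542 / 1.03736156 = 0.024215059.
Quoted the other way: 1/0.024215059 = 41.2966 THB per EUR.

41.2966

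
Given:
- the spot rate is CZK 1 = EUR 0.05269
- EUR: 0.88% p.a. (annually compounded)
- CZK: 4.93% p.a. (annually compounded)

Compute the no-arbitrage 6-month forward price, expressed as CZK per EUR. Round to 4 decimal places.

19.3562

T = 6/12 years.
EUR growth factor: (1 + 0.0088)^(6/12) = 1.00439036.
Growth of 1 CZK over T: (1 + 0.0493)^(6/12) = 1.02435345.
Forward (EUR per CZK) = 0.05269 × 1.00439036 / 1.02435345 = 0.051663152.
Invert for CZK per EUR: 1 / 0.051663152 = 19.3562.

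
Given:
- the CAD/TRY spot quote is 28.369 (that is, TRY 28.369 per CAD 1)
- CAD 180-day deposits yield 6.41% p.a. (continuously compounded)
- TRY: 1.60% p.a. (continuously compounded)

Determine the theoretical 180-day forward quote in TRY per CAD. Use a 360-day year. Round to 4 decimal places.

27.6949

T = 180/360 years.
TRY accumulates by e^(0.0160×180/360) = 1.00803209.
CAD accumulates by e^(0.0641×180/360) = 1.03256913.
Forward (TRY per CAD) = 28.369 × 1.00803209 / 1.03256913 = 27.694865.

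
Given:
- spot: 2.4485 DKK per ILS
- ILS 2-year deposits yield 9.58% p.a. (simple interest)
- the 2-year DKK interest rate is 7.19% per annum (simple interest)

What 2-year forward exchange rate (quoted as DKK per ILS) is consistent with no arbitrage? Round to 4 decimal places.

2.3503

T = 2 years.
DKK accumulates by 1 + 0.0719×2 = 1.143800.
ILS growth factor: 1 + 0.0958×2 = 1.191600.
Forward (DKK per ILS) = 2.4485 × 1.143800 / 1.191600 = 2.350281.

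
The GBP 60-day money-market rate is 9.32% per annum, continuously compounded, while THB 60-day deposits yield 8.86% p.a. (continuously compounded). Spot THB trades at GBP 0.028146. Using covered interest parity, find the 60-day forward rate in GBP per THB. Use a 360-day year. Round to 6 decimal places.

0.028168

T = 60/360 years.
GBP growth factor: e^(0.0932×60/360) = 1.0156546.
Growth of 1 THB over T: e^(0.0886×60/360) = 1.0148762.
So F = 0.028146 × 1.0156546 / 1.0148762 = 0.02816759 (GBP/THB).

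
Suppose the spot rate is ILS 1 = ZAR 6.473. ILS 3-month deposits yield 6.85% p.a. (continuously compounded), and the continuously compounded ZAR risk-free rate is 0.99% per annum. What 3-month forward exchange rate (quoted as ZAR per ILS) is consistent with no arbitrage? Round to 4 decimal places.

T = 3/12 years.
ZAR accumulates by e^(0.0099×3/12) = 1.0024781.
ILS accumulates by e^(0.0685×3/12) = 1.0172725.
CIP: F = S · (grow ZAR)/(grow ILS) = 6.473 × 1.0024781/1.0172725 = 6.378862 ZAR per ILS.

6.3789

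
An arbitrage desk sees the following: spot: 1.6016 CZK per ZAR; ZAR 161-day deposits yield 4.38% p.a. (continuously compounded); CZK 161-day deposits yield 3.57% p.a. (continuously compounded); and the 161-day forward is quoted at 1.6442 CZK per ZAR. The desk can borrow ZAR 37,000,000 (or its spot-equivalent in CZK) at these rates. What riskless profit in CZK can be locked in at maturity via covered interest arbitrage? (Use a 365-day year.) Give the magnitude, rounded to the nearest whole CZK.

CZK 1,822,419

T = 161/365 years.
Route A — deposit ZAR, sell forward: 37,000,000 × 1.0195078389 × 1.6442 = CZK 62,022,167.18.
Route B — convert at spot, deposit CZK: 37,000,000 × 1.6016 × 1.0158717626 = CZK 60,199,747.95.
The quoted forward overvalues ZAR, so borrow CZK, buy ZAR at spot, deposit the ZAR at 4.38%, and sell the proceeds forward at 1.6442.
Arbitrage profit = |62,022,167.18 − 60,199,747.95| = CZK 1,822,419.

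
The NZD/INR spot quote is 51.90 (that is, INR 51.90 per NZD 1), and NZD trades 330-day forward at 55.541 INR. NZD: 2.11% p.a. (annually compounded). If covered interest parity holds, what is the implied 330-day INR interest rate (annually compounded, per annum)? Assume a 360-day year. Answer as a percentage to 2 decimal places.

9.95%

T = 330/360 years.
CIP gives F = S · g_INR/g_NZD, so g_INR/g_NZD = 55.541/51.9 = 1.0701541.
NZD growth factor: (1 + 0.0211)^(330/360) = 1.0193248.
That pins the INR growth at 1.0908346.
Annualise: 1.0908346^(360/330) − 1 = 0.099491 = 9.95%.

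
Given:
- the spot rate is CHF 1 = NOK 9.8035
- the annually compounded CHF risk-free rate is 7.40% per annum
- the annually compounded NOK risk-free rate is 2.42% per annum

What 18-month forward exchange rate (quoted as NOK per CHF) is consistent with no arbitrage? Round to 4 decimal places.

T = 18/12 years.
NOK growth factor: (1 + 0.0242)^(18/12) = 1.0365187.
Growth of 1 CHF over T: (1 + 0.0740)^(18/12) = 1.1130289.
Forward (NOK per CHF) = 9.8035 × 1.0365187 / 1.1130289 = 9.129602.

9.1296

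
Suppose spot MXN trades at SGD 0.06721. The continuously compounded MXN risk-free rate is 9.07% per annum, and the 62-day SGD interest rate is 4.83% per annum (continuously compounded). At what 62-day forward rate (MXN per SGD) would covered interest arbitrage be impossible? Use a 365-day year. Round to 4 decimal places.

T = 62/365 years.
SGD accumulates by e^(0.0483×62/365) = 1.00823813.
Growth of 1 MXN over T: e^(0.0907×62/365) = 1.01552587.
So F = 0.06721 × 1.00823813 / 1.01552587 = 0.066727679 (SGD/MXN).
Invert for MXN per SGD: 1 / 0.066727679 = 14.9863.

14.9863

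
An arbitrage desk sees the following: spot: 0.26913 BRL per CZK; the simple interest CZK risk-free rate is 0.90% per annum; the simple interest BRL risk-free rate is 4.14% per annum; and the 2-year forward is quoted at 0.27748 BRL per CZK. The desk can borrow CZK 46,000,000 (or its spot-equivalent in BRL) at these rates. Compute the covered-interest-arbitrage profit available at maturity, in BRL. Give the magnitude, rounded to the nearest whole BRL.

BRL 411,209

T = 2 years.
Invest the CZK and cover forward: 46,000,000 × 1.018000 × 0.27748 = BRL 12,993,833.44.
Convert at spot and invest in BRL: 46,000,000 × 0.26913 × 1.082800 = BRL 13,405,042.34.
The quoted forward undervalues CZK, so borrow CZK, convert to BRL at spot, deposit the BRL at 4.14%, and buy CZK forward at 0.27748 to cover the loan.
Arbitrage profit = |12,993,833.44 − 13,405,042.34| = BRL 411,209.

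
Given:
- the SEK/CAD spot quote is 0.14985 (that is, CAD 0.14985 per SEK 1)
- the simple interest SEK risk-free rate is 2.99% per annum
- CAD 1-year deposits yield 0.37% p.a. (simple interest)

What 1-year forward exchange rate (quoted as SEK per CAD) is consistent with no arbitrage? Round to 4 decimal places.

T = 1 year.
CAD growth factor: 1 + 0.0037×1 = 1.003700.
SEK accumulates by 1 + 0.0299×1 = 1.029900.
CIP: F = S · (grow CAD)/(grow SEK) = 0.14985 × 1.003700/1.029900 = 0.1460379 CAD per SEK.
Quoted the other way: 1/0.1460379 = 6.8475 SEK per CAD.

6.8475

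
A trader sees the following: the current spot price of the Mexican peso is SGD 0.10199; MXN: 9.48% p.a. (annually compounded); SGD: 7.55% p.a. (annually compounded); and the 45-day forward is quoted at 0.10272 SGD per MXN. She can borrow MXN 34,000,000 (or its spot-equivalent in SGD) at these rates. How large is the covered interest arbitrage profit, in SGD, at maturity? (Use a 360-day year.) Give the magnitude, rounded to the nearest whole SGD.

T = 45/360 years.
Route A — deposit MXN, sell forward: 34,000,000 × 1.011385793 × 0.10272 = SGD 3,532,244.65.
Route B — convert at spot, deposit SGD: 34,000,000 × 0.10199 × 1.009139723 = SGD 3,499,353.45.
The quoted forward overvalues MXN, so borrow SGD, buy MXN at spot, deposit the MXN at 9.48%, and sell the proceeds forward at 0.10272.
Profit = 3,532,244.65 − 3,499,353.45 = SGD 32,891.

SGD 32,891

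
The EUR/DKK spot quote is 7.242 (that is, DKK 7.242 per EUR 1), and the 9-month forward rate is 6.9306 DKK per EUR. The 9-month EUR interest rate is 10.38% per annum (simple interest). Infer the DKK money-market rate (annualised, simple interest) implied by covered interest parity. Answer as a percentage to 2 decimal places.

4.20%

T = 9/12 years.
CIP gives F = S · g_DKK/g_EUR, so g_DKK/g_EUR = 6.9306/7.242 = 0.9570008.
The EUR side grows by 1 + 0.1038×9/12 = 1.077850.
That pins the DKK growth at 1.0315033.
(1.0315033 − 1)/T = 0.042004, i.e. 4.20%.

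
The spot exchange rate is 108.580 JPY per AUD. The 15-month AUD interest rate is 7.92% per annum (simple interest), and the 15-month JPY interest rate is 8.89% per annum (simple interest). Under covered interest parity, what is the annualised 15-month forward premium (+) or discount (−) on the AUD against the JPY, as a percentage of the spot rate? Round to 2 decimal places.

T = 15/12 years.
F = S · g_JPY/g_AUD = 108.58 × 1.111125/1.099000 = 109.777937.
Annualised premium = (F − S)/S × (1/T) = (109.777937 − 108.58)/108.58 ÷ (15/12) = 0.88%.

+0.88%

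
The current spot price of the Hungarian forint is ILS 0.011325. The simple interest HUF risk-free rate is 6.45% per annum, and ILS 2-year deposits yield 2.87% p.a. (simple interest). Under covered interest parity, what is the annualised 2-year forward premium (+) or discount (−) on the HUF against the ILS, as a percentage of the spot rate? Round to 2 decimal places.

-3.17%

T = 2 years.
No-arbitrage forward: 0.011325 × 1.057400 / 1.129000 = 0.010606780 ILS/HUF.
Annualised premium = (F − S)/S × (1/T) = (0.010606780 − 0.011325)/0.011325 ÷ 2 = -3.17%.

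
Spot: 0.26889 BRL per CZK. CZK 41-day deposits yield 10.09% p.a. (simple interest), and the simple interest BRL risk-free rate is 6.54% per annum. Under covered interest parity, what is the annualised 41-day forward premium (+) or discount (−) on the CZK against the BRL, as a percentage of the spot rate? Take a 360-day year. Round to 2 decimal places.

-3.51%

T = 41/360 years.
F = S · g_BRL/g_CZK = 0.26889 × 1.0074483/1.0114914 = 0.26781520.
(F − S)/S ÷ T = (0.26781520 − 0.26889)/0.26889/(41/360) = -0.035097 → -3.51%.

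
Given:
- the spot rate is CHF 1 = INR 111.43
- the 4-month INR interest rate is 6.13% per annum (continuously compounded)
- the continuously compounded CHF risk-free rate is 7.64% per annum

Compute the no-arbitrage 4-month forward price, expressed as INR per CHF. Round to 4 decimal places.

T = 4/12 years.
INR accumulates by e^(0.0613×4/12) = 1.020643523.
Growth of 1 CHF over T: e^(0.0764×4/12) = 1.025793713.
So F = 111.43 × 1.020643523 / 1.025793713 = 110.870545 (INR/CHF).

110.8705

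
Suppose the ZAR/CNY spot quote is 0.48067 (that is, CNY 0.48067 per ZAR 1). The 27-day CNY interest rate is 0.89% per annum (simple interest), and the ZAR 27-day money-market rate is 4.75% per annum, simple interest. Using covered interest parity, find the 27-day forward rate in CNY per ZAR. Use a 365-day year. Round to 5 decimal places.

T = 27/365 years.
CNY accumulates by 1 + 0.0089×27/365 = 1.0006584.
Growth of 1 ZAR over T: 1 + 0.0475×27/365 = 1.0035137.
So F = 0.48067 × 1.0006584 / 1.0035137 = 0.4793023 (CNY/ZAR).

0.47930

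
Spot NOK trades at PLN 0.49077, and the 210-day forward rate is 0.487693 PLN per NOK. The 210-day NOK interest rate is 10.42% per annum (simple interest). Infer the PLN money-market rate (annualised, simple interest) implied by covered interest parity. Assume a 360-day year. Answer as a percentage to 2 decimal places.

T = 210/360 years.
F/S = 0.487693/0.49077 = 0.9937303 = (growth of PLN) / (growth of NOK).
NOK growth factor: 1 + 0.1042×210/360 = 1.0607833.
Hence g_PLN = 1.0541325.
(1.0541325 − 1)/T = 0.092799, i.e. 9.28%.

9.28%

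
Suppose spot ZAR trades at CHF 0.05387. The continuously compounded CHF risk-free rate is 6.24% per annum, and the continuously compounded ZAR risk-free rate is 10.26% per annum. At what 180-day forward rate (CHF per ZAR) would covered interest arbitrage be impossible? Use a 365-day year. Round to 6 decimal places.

0.052813

T = 180/365 years.
CHF accumulates by e^(0.0624×180/365) = 1.031251.
ZAR growth factor: e^(0.1026×180/365) = 1.0518992.
So F = 0.05387 × 1.031251 / 1.0518992 = 0.05281256 (CHF/ZAR).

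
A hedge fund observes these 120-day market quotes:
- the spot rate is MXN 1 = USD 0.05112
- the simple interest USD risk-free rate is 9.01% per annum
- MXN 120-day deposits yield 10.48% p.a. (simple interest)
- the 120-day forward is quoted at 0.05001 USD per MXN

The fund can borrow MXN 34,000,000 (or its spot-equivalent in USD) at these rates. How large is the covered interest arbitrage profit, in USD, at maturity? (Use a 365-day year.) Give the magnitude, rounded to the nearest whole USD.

T = 120/365 years.
Route A — deposit MXN, sell forward: 34,000,000 × 1.034454795 × 0.05001 = USD 1,758,924.87.
Route B — convert at spot, deposit USD: 34,000,000 × 0.05112 × 1.029621918 = USD 1,789,565.26.
The quoted forward undervalues MXN, so borrow MXN, convert to USD at spot, deposit the USD at 9.01%, and buy MXN forward at 0.05001 to cover the loan.
Profit = 1,789,565.26 − 1,758,924.87 = USD 30,640.

USD 30,640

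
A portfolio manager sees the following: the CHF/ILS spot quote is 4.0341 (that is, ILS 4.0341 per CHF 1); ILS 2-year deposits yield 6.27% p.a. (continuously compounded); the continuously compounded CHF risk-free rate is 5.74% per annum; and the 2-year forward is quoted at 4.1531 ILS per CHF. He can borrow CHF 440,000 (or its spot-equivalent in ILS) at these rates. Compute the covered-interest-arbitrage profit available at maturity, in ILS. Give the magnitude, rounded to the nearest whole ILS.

ILS 37,513

T = 2 years.
Route A — deposit CHF, sell forward: 440,000 × 1.121649085 × 4.1531 = ILS 2,049,661.16.
Route B — convert at spot, deposit ILS: 440,000 × 4.0341 × 1.133601803 = ILS 2,012,147.73.
The quoted forward overvalues CHF, so borrow ILS, buy CHF at spot, deposit the CHF at 5.74%, and sell the proceeds forward at 4.1531.
Arbitrage profit = |2,049,661.16 − 2,012,147.73| = ILS 37,513.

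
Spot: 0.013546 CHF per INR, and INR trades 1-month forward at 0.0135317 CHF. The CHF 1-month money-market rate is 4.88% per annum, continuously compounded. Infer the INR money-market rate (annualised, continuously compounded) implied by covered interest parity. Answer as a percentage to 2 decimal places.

T = 1/12 years.
By CIP, F/S equals the CHF-to-INR growth ratio: 0.0135317/0.013546 = 0.9989443.
CHF growth factor: e^(0.0488×1/12) = 1.0040749.
So the INR growth factor = 1.005136.
r = ln(1.005136)/(1/12) = 0.061474 → 6.15%.

6.15%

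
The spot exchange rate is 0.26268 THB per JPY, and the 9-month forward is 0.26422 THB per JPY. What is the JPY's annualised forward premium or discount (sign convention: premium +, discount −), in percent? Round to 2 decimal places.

+0.78%

T = 9/12 years.
JPY trades forward at +0.58626% vs spot over the period.
×(1/T) gives 0.78% p.a.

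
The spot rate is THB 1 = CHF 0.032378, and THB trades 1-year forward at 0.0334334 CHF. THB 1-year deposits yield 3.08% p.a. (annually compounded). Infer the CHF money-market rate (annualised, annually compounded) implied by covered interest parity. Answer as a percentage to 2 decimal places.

T = 1 year.
CIP gives F = S · g_CHF/g_THB, so g_CHF/g_THB = 0.0334334/0.032378 = 1.0325962.
The THB side grows by (1 + 0.0308)^1 = 1.030800.
Hence g_CHF = 1.0644002.
Annualise: 1.0644002^(1/1) − 1 = 0.064400 = 6.44%.

6.44%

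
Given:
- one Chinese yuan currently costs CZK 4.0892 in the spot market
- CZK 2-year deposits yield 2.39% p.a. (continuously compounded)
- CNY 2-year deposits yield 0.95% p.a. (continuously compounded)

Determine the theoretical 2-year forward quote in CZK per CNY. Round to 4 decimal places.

T = 2 years.
CZK growth factor: e^(0.0239×2) = 1.0489608.
CNY growth factor: e^(0.0095×2) = 1.0191816.
So F = 4.0892 × 1.0489608 / 1.0191816 = 4.208681 (CZK/CNY).

4.2087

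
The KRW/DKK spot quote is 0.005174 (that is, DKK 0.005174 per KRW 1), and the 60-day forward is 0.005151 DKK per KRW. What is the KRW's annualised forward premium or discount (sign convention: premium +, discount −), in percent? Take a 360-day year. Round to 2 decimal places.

-2.67%

T = 60/360 years.
(F − S)/S = (0.005151 − 0.005174)/0.005174 = -0.0044453.
Annualise by dividing by T: -0.0044453 / (60/360) = -0.026672 → -2.67%.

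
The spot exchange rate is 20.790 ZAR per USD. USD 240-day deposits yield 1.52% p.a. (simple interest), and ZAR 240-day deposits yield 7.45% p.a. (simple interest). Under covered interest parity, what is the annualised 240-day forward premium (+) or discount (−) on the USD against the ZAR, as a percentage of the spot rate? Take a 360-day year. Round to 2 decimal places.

T = 240/360 years.
No-arbitrage forward: 20.79 × 1.0496667 / 1.0101333 = 21.603654 ZAR/USD.
(F − S)/S ÷ T = (21.603654 − 20.79)/20.79/(240/360) = 0.058705 → 5.87%.

+5.87%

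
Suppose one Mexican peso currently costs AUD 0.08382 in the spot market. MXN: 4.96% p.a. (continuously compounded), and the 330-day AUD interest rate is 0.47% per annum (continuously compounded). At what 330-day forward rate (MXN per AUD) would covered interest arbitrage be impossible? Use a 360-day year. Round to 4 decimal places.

12.4316

T = 330/360 years.
AUD accumulates by e^(0.0047×330/360) = 1.00431763.
Growth of 1 MXN over T: e^(0.0496×330/360) = 1.04651612.
Forward (AUD per MXN) = 0.08382 × 1.00431763 / 1.04651612 = 0.080440141.
Invert for MXN per AUD: 1 / 0.080440141 = 12.4316.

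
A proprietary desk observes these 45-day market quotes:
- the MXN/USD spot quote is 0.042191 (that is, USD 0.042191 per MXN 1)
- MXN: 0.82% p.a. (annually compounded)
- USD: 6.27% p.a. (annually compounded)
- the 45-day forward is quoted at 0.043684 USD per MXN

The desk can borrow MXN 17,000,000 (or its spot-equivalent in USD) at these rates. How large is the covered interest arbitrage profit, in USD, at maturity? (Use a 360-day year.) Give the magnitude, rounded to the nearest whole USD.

USD 20,666

T = 45/360 years.
Invest the MXN and cover forward: 17,000,000 × 1.00102134 × 0.043684 = USD 743,386.48.
Convert at spot and invest in USD: 17,000,000 × 0.042191 × 1.00763057 = USD 722,720.00.
The quoted forward overvalues MXN, so borrow USD, buy MXN at spot, deposit the MXN at 0.82%, and sell the proceeds forward at 0.043684.
Arbitrage profit = |743,386.48 − 722,720.00| = USD 20,666.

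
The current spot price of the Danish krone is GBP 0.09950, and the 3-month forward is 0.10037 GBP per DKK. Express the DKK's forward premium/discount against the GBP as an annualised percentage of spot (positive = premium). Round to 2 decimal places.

+3.50%

T = 3/12 years.
DKK trades forward at +0.87437% vs spot over the period.
Per annum: 0.0087437 / (3/12) = 0.034975 = 3.50%.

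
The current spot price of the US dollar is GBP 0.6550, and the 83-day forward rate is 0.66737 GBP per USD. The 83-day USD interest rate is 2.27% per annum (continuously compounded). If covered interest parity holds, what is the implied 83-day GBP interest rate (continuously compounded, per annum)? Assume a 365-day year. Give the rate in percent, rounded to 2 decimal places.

10.50%

T = 83/365 years.
By CIP, F/S equals the GBP-to-USD growth ratio: 0.66737/0.655 = 1.0188855.
The USD side grows by e^(0.0227×83/365) = 1.0051753.
So the GBP growth factor = 1.0241585.
r = ln(1.0241585)/(83/365) = 0.104976 → 10.50%.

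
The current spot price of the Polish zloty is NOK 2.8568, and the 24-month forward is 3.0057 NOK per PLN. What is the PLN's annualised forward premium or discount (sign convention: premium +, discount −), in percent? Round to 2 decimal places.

T = 2 years.
Period premium: (3.0057 − 2.8568)/2.8568 = 0.0521213.
Annualise by dividing by T: 0.0521213 / 2 = 0.026061 → 2.61%.

+2.61%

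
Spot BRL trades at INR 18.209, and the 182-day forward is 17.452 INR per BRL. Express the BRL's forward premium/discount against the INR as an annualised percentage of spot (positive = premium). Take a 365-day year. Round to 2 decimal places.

-8.34%

T = 182/365 years.
BRL trades forward at -4.15728% vs spot over the period.
×(1/T) gives -8.34% p.a.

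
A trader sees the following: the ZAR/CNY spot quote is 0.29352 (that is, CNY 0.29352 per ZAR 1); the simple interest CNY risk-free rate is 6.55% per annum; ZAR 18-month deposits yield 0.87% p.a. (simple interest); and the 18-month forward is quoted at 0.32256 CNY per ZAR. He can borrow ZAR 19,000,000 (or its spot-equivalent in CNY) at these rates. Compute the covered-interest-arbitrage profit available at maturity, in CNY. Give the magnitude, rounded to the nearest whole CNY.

T = 18/12 years.
Keep in ZAR, deliver into the forward: 19,000,000·1.013050·0.32256 = CNY 6,208,618.75.
Swap to CNY now, deposit: 19,000,000·0.29352·1.098250 = CNY 6,124,808.46.
The quoted forward overvalues ZAR, so borrow CNY, buy ZAR at spot, deposit the ZAR at 0.87%, and sell the proceeds forward at 0.32256.
Arbitrage profit = |6,208,618.75 − 6,124,808.46| = CNY 83,810.

CNY 83,810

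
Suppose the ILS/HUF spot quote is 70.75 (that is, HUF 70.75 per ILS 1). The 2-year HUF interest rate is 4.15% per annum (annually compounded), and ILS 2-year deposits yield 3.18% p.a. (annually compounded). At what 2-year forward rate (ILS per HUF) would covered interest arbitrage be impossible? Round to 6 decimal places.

T = 2 years.
Growth of 1 HUF over T: (1 + 0.0415)^2 = 1.0847223.
Growth of 1 ILS over T: (1 + 0.0318)^2 = 1.0646112.
CIP: F = S · (grow HUF)/(grow ILS) = 70.75 × 1.0847223/1.0646112 = 72.08651 HUF per ILS.
Invert for ILS per HUF: 1 / 72.08651 = 0.013872.

0.013872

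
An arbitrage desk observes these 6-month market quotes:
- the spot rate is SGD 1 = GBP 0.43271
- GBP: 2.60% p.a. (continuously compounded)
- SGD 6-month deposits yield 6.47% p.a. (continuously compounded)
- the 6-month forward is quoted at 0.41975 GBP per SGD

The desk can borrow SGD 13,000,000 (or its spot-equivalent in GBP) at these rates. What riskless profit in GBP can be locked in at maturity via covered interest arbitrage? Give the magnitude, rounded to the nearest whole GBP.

GBP 62,673

T = 6/12 years.
Keep in SGD, deliver into the forward: 13,000,000·1.03287895·0.41975 = GBP 5,636,162.21.
Swap to GBP now, deposit: 13,000,000·0.43271·1.013084867 = GBP 5,698,835.39.
The quoted forward undervalues SGD, so borrow SGD, convert to GBP at spot, deposit the GBP at 2.60%, and buy SGD forward at 0.41975 to cover the loan.
Arbitrage profit = |5,636,162.21 − 5,698,835.39| = GBP 62,673.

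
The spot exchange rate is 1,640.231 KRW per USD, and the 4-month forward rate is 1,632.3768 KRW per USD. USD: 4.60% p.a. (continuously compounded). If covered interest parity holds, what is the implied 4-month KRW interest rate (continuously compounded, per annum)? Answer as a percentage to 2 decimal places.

T = 4/12 years.
F/S = 1632.3768/1640.231 = 0.9952115 = (growth of KRW) / (growth of USD).
The USD side grows by e^(0.0460×4/12) = 1.0154515.
So the KRW growth factor = 1.010589.
r = ln(1.010589)/(4/12) = 0.031600 → 3.16%.

3.16%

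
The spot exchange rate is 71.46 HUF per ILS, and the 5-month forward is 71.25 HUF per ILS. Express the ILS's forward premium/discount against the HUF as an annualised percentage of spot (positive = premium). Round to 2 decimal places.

T = 5/12 years.
(F − S)/S = (71.25 − 71.46)/71.46 = -0.0029387.
Annualise by dividing by T: -0.0029387 / (5/12) = -0.007053 → -0.71%.

-0.71%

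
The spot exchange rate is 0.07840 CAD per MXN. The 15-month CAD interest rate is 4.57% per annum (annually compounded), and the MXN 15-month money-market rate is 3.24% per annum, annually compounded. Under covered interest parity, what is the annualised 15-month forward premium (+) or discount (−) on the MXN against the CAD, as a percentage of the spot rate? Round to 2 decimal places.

+1.29%

T = 15/12 years.
No-arbitrage forward: 0.0784 × 1.0574477 / 1.0406627 = 0.07966452 CAD/MXN.
Annualised premium = (F − S)/S × (1/T) = (0.07966452 − 0.0784)/0.0784 ÷ (15/12) = 1.29%.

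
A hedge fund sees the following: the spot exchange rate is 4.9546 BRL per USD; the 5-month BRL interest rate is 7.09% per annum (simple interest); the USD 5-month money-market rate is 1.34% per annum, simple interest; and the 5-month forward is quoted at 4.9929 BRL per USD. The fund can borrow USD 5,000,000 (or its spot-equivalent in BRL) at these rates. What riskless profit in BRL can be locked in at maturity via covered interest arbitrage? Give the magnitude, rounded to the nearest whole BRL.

T = 5/12 years.
Keep in USD, deliver into the forward: 5,000,000·1.0055833333·4.9929 = BRL 25,103,885.12.
Swap to BRL now, deposit: 5,000,000·4.9546·1.0295416667 = BRL 25,504,835.71.
The quoted forward undervalues USD, so borrow USD, convert to BRL at spot, deposit the BRL at 7.09%, and buy USD forward at 4.9929 to cover the loan.
Profit = 25,504,835.71 − 25,103,885.12 = BRL 400,951.

BRL 400,951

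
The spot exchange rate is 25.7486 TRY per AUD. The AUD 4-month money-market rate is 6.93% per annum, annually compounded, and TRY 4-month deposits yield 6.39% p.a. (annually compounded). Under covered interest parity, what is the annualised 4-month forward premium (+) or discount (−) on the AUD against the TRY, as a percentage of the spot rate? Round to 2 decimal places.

T = 4/12 years.
CIP forward (TRY per AUD) = 25.7486 × 1.0208618/1.022586 = 25.7051848.
(F − S)/S ÷ T = (25.7051848 − 25.7486)/25.7486/(4/12) = -0.005058 → -0.51%.

-0.51%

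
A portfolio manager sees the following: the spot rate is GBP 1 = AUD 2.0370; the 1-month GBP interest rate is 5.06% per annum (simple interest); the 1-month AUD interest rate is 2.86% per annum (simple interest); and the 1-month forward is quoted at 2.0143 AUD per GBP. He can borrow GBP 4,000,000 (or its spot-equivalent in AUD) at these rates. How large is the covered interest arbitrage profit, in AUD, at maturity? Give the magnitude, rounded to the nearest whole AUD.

AUD 76,245

T = 1/12 years.
Keep in GBP, deliver into the forward: 4,000,000·1.004216667·2.0143 = AUD 8,091,174.53.
Swap to AUD now, deposit: 4,000,000·2.0370·1.002383333 = AUD 8,167,419.40.
The quoted forward undervalues GBP, so borrow GBP, convert to AUD at spot, deposit the AUD at 2.86%, and buy GBP forward at 2.0143 to cover the loan.
The gap between the two covered legs is AUD 76,245.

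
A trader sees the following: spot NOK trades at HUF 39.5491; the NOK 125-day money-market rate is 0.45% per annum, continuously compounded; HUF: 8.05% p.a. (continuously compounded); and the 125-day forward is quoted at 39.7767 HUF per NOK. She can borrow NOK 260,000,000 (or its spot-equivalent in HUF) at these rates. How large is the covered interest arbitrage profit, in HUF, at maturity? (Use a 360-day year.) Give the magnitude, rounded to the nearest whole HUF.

T = 125/360 years.
Keep in NOK, deliver into the forward: 260,000,000·1.001563721339·39.7767 = HUF 10,358,113,915.39.
Swap to HUF now, deposit: 260,000,000·39.5491·1.02834569418 = HUF 10,574,238,140.36.
The quoted forward undervalues NOK, so borrow NOK, convert to HUF at spot, deposit the HUF at 8.05%, and buy NOK forward at 39.7767 to cover the loan.
Arbitrage profit = |10,358,113,915.39 − 10,574,238,140.36| = HUF 216,124,225.

HUF 216,124,225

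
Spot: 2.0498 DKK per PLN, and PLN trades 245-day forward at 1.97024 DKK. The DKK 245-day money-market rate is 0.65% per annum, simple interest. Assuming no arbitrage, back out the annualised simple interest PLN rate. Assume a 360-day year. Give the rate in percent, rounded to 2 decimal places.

T = 245/360 years.
F/S = 1.97024/2.0498 = 0.9611865 = (growth of DKK) / (growth of PLN).
DKK growth factor: 1 + 0.0065×245/360 = 1.0044236.
That pins the PLN growth at 1.044983.
(1.044983 − 1)/T = 0.066097, i.e. 6.61%.

6.61%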